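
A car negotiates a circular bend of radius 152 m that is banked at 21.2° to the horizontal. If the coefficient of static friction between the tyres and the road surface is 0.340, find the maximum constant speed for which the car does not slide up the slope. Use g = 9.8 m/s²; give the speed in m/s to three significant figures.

At the maximum speed, friction acts down the slope at its limiting value f = μN. Radially (horizontal, toward centre): N sinθ + μN cosθ = mv²/r. Vertically: N cosθ − μN sinθ = mg.
Dividing: v² = r g (sinθ + μcosθ)/(cosθ − μsinθ).
sinθ + μcosθ = 0.3616 + 0.340×0.9323 = 0.6786; cosθ − μsinθ = 0.9323 − 0.340×0.3616 = 0.8094.
v² = 152 × 9.8 × 0.6786/0.8094 = 1249 m²/s², so v = 35.34 m/s.

35.3 m/s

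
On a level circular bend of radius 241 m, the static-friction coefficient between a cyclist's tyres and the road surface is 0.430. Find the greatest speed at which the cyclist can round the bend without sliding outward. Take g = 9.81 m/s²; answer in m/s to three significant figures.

On a flat curve, static friction is the only horizontal force, so it must supply the full centripetal force: μ_s m g = m v²/r.
Mass cancels: v_max = √(μ_s g r) = √(0.430 × 9.81 × 241) = √1017 = 31.88 m/s.

31.9 m/s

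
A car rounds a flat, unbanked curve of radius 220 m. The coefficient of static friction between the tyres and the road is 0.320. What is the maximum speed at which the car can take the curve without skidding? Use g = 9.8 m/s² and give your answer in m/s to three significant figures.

26.3 m/s

The only inward force on a level bend is static friction, so at the limit f_s = μ_s N = μ_s m g = m v²/r.
Mass cancels: v_max = √(μ_s g r) = √(0.320 × 9.8 × 220) = √689.9 = 26.27 m/s.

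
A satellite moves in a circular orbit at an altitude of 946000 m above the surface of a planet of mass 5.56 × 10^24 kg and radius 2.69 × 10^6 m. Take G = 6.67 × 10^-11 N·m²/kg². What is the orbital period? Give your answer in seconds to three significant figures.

2260 s

r = R + h = 2.69 × 10^6 + 946000 = 3.636 × 10^6 m. Gravity provides the centripetal force: G M m / r² = m v² / r ⇒ v = √(GM/r) = 10100 m/s.
T = 2πr/v = 2π × 3.636 × 10^6 / 10100 = 2262 s.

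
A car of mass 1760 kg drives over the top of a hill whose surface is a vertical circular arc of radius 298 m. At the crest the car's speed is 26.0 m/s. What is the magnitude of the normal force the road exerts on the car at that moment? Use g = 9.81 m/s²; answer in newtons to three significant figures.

At the crest the centripetal acceleration points downward (toward the centre of the arc), so mg − N = mv²/r.
N = m(g − v²/r) = 1760 × (9.81 − (26.0)²/298) = 1760 × (9.81 − 2.268) = 1760 × 7.542 = 13270 N.

13300 N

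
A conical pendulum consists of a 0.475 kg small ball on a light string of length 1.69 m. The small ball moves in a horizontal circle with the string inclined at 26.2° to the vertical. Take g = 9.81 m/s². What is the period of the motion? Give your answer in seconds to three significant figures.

r = L sinθ = 0.7461 m. From T sinθ = mω²r and T cosθ = mg: tanθ = ω²r/g, so ω² = g tanθ / r = g/(L cosθ).
ω = √(g/(L cosθ)) = √(9.81/(1.69 × 0.8973)) = √6.469 = 2.544 rad/s.
Period = 2π/ω = 2.470 s.

2.47 s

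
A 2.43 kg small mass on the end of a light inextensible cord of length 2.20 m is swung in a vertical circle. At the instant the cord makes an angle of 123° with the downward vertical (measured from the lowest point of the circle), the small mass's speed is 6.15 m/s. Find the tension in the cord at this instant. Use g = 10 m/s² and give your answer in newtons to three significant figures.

Take the radial direction toward the centre of the circle as positive. The component of the weight along the string toward the centre is −mg cos φ (φ measured from the bottom), so Newton's second law along the string gives T − mg cos φ = m v²/r.
cos 123° = -0.5446, so T = m(v²/r + g cos φ) = 2.43 × ((6.15)²/2.20 + 10.0 × -0.5446) = 2.43 × (17.19 + (-5.446)) = 2.43 × 11.75 = 28.54 N.

28.5 N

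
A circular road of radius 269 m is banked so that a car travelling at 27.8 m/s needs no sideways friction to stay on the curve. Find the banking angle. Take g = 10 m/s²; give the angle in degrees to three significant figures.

16.0°

For a frictionless banked turn: horizontally N sinθ = mv²/r and vertically N cosθ = mg.
Dividing: tanθ = v²/(r g) = (27.8)²/(269 × 10.0) = 772.8/2690 = 0.2873.
θ = arctan(0.2873) = 16.03°.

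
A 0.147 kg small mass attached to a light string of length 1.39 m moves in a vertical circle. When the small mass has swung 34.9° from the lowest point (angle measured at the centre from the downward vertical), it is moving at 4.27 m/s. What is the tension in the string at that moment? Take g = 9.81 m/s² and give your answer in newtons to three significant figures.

3.11 N

Take the radial direction toward the centre of the circle as positive. The component of the weight along the string toward the centre is −mg cos φ (φ measured from the bottom), so Newton's second law along the string gives T − mg cos φ = m v²/r.
cos 34.9° = 0.8202, so T = m(v²/r + g cos φ) = 0.147 × ((4.27)²/1.39 + 9.81 × 0.8202) = 0.147 × (13.12 + (8.046)) = 0.147 × 21.16 = 3.111 N.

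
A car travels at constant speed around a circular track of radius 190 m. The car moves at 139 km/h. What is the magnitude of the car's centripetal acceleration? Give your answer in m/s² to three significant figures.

v = 139 km/h = 139/3.6 = 38.61 m/s.
a_c = v²/r = (38.61)²/190 = 1491/190 = 7.846 m/s².

7.85 m/s²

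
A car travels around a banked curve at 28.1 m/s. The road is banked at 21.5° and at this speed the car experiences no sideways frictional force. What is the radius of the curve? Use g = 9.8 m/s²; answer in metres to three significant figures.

Frictionless banking: tanθ = v²/(rg), so r = v²/(g tanθ).
r = (28.1)²/(9.8 × tan 21.5°) = 789.6/(9.8 × 0.3939) = 789.6/3.860 = 204.5 m.

205 m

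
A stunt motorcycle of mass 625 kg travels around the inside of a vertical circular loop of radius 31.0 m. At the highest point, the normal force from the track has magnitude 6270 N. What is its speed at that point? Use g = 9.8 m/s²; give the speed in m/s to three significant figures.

At the top, N + mg = mv²/r, so v = √(r(N/m + g)) = √(31.0 × (6270/625 + 9.8)) = √(31.0 × 19.83) = √614.8 = 24.79 m/s.

24.8 m/s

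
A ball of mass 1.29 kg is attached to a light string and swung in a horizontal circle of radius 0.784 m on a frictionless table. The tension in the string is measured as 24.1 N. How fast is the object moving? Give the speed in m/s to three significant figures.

3.83 m/s

T = m v²/r ⇒ v = √(T r / m) = √(24.1 × 0.784 / 1.29) = √14.65 = 3.827 m/s.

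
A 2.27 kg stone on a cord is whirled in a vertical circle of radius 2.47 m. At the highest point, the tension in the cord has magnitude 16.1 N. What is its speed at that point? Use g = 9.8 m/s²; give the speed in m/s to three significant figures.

6.46 m/s

At the top, T + mg = mv²/r, so v = √(r(T/m + g)) = √(2.47 × (16.1/2.27 + 9.8)) = √(2.47 × 16.89) = √41.72 = 6.459 m/s.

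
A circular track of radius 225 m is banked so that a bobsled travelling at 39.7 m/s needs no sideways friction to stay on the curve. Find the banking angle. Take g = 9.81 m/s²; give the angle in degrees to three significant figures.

With no friction, the horizontal component of the normal force provides the centripetal force: N sinθ = mv²/r, while N cosθ = mg vertically.
Dividing: tanθ = v²/(r g) = (39.7)²/(225 × 9.81) = 1576/2207 = 0.7141.
θ = arctan(0.7141) = 35.53°.

35.5°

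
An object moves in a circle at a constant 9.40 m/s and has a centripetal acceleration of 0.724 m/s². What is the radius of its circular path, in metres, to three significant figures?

122 m

a_c = v²/r ⇒ r = v²/a_c = (9.40)²/0.724 = 88.36/0.724 = 122.0 m.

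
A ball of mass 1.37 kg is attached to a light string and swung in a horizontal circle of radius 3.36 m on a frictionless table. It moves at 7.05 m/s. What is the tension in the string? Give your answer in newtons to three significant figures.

The tension is the only horizontal force, so it supplies the full centripetal force: T = m v²/r = 1.37 × (7.050)²/3.36 = 1.37 × 49.70/3.36 = 20.27 N.

20.3 N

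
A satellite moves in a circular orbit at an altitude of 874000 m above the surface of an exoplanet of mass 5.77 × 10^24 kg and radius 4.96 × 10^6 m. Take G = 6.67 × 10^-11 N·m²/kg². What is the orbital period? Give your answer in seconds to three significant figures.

4510 s

r = R + h = 4.96 × 10^6 + 874000 = 5.834 × 10^6 m. Gravity provides the centripetal force: G M m / r² = m v² / r ⇒ v = √(GM/r) = 8122 m/s.
T = 2πr/v = 2π × 5.834 × 10^6 / 8122 = 4513 s.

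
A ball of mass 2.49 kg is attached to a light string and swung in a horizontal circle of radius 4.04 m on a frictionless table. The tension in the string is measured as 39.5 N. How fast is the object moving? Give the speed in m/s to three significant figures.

8.01 m/s

T = m v²/r ⇒ v = √(T r / m) = √(39.5 × 4.04 / 2.49) = √64.09 = 8.006 m/s.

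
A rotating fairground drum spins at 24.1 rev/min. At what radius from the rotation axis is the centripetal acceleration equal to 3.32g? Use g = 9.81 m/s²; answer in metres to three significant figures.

ω = 24.1 rev/min × 2π/60 = 2.524 rad/s.
a_c = ω²r = 3.32g ⇒ r = 3.32 × 9.81 / (2.524)² = 32.57/6.369 = 5.113 m.

5.11 m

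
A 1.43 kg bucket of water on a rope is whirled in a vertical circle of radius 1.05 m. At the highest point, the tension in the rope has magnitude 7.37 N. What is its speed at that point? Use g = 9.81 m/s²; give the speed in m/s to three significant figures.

3.96 m/s

At the top, T + mg = mv²/r, so v = √(r(T/m + g)) = √(1.05 × (7.37/1.43 + 9.81)) = √(1.05 × 14.96) = √15.71 = 3.964 m/s.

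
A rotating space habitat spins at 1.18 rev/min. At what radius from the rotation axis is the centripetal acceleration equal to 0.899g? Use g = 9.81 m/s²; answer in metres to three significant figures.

578 m

ω = 1.18 rev/min × 2π/60 = 0.1236 rad/s.
a_c = ω²r = 0.899g ⇒ r = 0.899 × 9.81 / (0.1236)² = 8.819/0.01527 = 577.6 m.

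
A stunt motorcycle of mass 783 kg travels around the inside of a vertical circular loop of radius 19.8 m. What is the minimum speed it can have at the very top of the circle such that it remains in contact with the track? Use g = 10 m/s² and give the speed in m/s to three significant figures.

14.1 m/s

At the top, both weight mg and N point toward the centre: N + mg = mv²/r.
At minimum speed N → 0, so mg = mv_min²/r ⇒ v_min = √(g r) = √(10.0 × 19.8) = 14.07 m/s.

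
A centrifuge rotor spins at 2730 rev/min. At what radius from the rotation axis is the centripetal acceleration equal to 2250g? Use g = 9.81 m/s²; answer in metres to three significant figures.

ω = 2730 rev/min × 2π/60 = 285.9 rad/s.
a_c = ω²r = 2250g ⇒ r = 2250 × 9.81 / (285.9)² = 22070/81730 = 0.2701 m.

0.270 m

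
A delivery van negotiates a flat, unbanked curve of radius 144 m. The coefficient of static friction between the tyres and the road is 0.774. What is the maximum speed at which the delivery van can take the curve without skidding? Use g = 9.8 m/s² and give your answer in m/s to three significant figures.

33.0 m/s

Friction provides the centripetal force on a flat curve. At maximum speed it is at its limiting value: μ_s m g = m v²/r.
Mass cancels: v_max = √(μ_s g r) = √(0.774 × 9.8 × 144) = √1092 = 33.05 m/s.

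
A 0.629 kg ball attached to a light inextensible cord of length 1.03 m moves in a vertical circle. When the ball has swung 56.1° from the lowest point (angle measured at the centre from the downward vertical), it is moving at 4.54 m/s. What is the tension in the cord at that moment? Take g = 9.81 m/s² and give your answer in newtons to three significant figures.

16.0 N

Take the radial direction toward the centre of the circle as positive. The component of the weight along the string toward the centre is −mg cos φ (φ measured from the bottom), so Newton's second law along the string gives T − mg cos φ = m v²/r.
cos 56.1° = 0.5577, so T = m(v²/r + g cos φ) = 0.629 × ((4.54)²/1.03 + 9.81 × 0.5577) = 0.629 × (20.01 + (5.471)) = 0.629 × 25.48 = 16.03 N.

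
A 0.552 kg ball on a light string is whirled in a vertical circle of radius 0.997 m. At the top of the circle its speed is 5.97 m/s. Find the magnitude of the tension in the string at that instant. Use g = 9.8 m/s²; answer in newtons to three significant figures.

14.3 N

At the top, both T and the weight mg point inward (toward the centre), so T + mg = mv²/r.
T = m(v²/r − g) = 0.552 × ((5.97)²/0.997 − 9.8) = 0.552 × (35.75 − 9.8) = 0.552 × 25.95 = 14.32 N.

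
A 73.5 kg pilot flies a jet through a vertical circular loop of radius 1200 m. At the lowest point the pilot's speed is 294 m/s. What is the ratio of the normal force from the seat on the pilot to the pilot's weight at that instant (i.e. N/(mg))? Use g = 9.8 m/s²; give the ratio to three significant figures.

At the bottom, N − mg = mv²/r, so N = m(v²/r + g) and N/(mg) = v²/(rg) + 1 = (294)²/(1200 × 9.8) + 1 = 7.350 + 1 = 8.350.

8.35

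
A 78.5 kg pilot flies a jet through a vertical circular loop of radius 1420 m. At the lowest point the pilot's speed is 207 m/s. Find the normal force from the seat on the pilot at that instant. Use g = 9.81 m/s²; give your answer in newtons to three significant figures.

3140 N

At the lowest point, N points up (toward the centre) and the weight mg points down (away from the centre), so the net inward force is N − mg = mv²/r.
N = m(v²/r + g) = 78.5 × ((207)²/1420 + 9.81) = 78.5 × (30.18 + 9.81) = 78.5 × 39.99 = 3139 N.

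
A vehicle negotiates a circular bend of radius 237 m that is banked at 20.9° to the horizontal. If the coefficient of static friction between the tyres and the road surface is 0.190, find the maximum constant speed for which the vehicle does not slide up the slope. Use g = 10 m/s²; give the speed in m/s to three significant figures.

38.2 m/s

At the maximum speed, friction acts down the slope at its limiting value f = μN. Radially (horizontal, toward centre): N sinθ + μN cosθ = mv²/r. Vertically: N cosθ − μN sinθ = mg.
Dividing: v² = r g (sinθ + μcosθ)/(cosθ − μsinθ).
sinθ + μcosθ = 0.3567 + 0.190×0.9342 = 0.5342; cosθ − μsinθ = 0.9342 − 0.190×0.3567 = 0.8664.
v² = 237 × 10.0 × 0.5342/0.8664 = 1461 m²/s², so v = 38.23 m/s.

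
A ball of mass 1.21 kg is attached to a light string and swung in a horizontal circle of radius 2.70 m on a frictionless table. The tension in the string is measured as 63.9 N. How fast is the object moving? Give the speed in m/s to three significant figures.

11.9 m/s

T = m v²/r ⇒ v = √(T r / m) = √(63.9 × 2.70 / 1.21) = √142.6 = 11.94 m/s.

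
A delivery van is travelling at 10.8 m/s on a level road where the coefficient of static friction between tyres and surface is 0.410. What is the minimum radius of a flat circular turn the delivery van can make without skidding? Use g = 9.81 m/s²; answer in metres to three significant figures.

29.0 m

At the limit, μ_s m g = m v²/r, so r_min = v²/(μ_s g) = (10.8)²/(0.410 × 9.81) = 116.6/4.022 = 29.00 m.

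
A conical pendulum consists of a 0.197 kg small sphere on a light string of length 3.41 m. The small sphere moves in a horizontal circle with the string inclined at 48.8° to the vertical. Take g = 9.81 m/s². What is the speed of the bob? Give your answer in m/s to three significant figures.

5.36 m/s

The radius of the circle is r = L sinθ = 3.41 × sin 48.8° = 2.566 m.
Horizontally T sinθ = mv²/r and vertically T cosθ = mg, so tanθ = v²/(rg).
v = √(r g tanθ) = √(2.566 × 9.81 × 1.142) = √28.75 = 5.362 m/s.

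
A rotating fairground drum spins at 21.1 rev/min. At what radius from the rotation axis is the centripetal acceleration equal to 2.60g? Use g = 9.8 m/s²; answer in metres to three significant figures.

5.22 m

ω = 21.1 rev/min × 2π/60 = 2.210 rad/s.
a_c = ω²r = 2.60g ⇒ r = 2.60 × 9.8 / (2.210)² = 25.48/4.882 = 5.219 m.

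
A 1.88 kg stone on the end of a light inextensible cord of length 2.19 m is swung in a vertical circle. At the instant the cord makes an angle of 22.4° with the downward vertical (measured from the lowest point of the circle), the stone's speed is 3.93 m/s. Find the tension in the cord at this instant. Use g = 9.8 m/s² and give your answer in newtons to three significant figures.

Take the radial direction toward the centre of the circle as positive. The component of the weight along the string toward the centre is −mg cos φ (φ measured from the bottom), so Newton's second law along the string gives T − mg cos φ = m v²/r.
cos 22.4° = 0.9245, so T = m(v²/r + g cos φ) = 1.88 × ((3.93)²/2.19 + 9.8 × 0.9245) = 1.88 × (7.052 + (9.061)) = 1.88 × 16.11 = 30.29 N.

30.3 N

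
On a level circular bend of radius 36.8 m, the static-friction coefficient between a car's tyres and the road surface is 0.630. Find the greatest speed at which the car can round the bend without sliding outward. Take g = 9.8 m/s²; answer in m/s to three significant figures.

15.1 m/s

On a flat curve, static friction is the only horizontal force, so it must supply the full centripetal force: μ_s m g = m v²/r.
Mass cancels: v_max = √(μ_s g r) = √(0.630 × 9.8 × 36.8) = √227.2 = 15.07 m/s.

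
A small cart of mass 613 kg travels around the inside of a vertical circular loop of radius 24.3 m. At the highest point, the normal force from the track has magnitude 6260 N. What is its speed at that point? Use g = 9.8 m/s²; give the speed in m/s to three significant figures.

At the top, N + mg = mv²/r, so v = √(r(N/m + g)) = √(24.3 × (6260/613 + 9.8)) = √(24.3 × 20.01) = √486.3 = 22.05 m/s.

22.1 m/s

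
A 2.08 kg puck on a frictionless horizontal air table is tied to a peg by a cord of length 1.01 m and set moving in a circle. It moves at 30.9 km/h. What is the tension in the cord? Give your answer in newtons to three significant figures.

v = 30.9 km/h = 30.9/3.6 = 8.583 m/s.
The tension is the only horizontal force, so it supplies the full centripetal force: T = m v²/r = 2.08 × (8.583)²/1.01 = 2.08 × 73.67/1.01 = 151.7 N.

152 N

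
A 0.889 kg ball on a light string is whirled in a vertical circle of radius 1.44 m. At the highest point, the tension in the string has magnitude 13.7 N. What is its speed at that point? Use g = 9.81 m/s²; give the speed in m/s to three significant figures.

6.03 m/s

At the top, T + mg = mv²/r, so v = √(r(T/m + g)) = √(1.44 × (13.7/0.889 + 9.81)) = √(1.44 × 25.22) = √36.32 = 6.026 m/s.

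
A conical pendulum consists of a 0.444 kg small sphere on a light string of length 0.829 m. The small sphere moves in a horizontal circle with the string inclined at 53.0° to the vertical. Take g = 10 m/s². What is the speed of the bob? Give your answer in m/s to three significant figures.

2.96 m/s

The radius of the circle is r = L sinθ = 0.829 × sin 53.0° = 0.6621 m.
Horizontally T sinθ = mv²/r and vertically T cosθ = mg, so tanθ = v²/(rg).
v = √(r g tanθ) = √(0.6621 × 10.0 × 1.327) = √8.786 = 2.964 m/s.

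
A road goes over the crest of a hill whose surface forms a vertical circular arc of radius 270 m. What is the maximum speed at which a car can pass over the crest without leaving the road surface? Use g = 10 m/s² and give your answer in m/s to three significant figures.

52.0 m/s

At the crest the centre of the circle is below the car, so the net downward (centripetal) force is mg − N = mv²/r.
The car leaves the road when N → 0, giving v_max = √(g r) = √(10.0 × 270) = 51.96 m/s.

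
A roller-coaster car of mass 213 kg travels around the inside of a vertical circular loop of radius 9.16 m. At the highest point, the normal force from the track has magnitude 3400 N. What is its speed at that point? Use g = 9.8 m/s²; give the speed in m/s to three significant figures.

15.4 m/s

At the top, N + mg = mv²/r, so v = √(r(N/m + g)) = √(9.16 × (3400/213 + 9.8)) = √(9.16 × 25.76) = √236.0 = 15.36 m/s.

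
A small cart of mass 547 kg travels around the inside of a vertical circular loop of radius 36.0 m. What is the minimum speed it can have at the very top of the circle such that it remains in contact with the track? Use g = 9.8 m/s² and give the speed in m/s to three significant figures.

18.8 m/s

At the highest point the centre is directly below, so both the weight and N act inward: N + mg = mv²/r.
At minimum speed N → 0, so mg = mv_min²/r ⇒ v_min = √(g r) = √(9.8 × 36.0) = 18.78 m/s.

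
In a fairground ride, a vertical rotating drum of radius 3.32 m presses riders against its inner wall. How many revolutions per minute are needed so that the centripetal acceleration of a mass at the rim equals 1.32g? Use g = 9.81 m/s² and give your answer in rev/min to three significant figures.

Require ω²r = 1.32g, so ω = √(1.32 × 9.81/3.32) = 1.975 rad/s.
In rev/min: ω × 60/(2π) = 1.975 × 60/(2π) = 18.86 rev/min.

18.9 rev/min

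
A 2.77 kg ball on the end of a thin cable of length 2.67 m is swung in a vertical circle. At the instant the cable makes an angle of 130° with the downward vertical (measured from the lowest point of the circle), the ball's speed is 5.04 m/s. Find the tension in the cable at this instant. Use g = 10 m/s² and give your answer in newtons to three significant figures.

8.55 N

Take the radial direction toward the centre of the circle as positive. The component of the weight along the string toward the centre is −mg cos φ (φ measured from the bottom), so Newton's second law along the string gives T − mg cos φ = m v²/r.
cos 130° = -0.6428, so T = m(v²/r + g cos φ) = 2.77 × ((5.04)²/2.67 + 10.0 × -0.6428) = 2.77 × (9.514 + (-6.428)) = 2.77 × 3.086 = 8.548 N.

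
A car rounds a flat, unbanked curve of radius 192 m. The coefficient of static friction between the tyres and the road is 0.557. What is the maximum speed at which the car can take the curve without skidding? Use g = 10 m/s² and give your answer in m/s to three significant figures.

32.7 m/s

The only inward force on a level bend is static friction, so at the limit f_s = μ_s N = μ_s m g = m v²/r.
Mass cancels: v_max = √(μ_s g r) = √(0.557 × 10.0 × 192) = √1069 = 32.70 m/s.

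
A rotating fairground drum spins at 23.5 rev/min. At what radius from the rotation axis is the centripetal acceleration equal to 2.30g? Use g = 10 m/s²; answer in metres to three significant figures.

ω = 23.5 rev/min × 2π/60 = 2.461 rad/s.
a_c = ω²r = 2.30g ⇒ r = 2.30 × 10.0 / (2.461)² = 23.00/6.056 = 3.798 m.

3.80 m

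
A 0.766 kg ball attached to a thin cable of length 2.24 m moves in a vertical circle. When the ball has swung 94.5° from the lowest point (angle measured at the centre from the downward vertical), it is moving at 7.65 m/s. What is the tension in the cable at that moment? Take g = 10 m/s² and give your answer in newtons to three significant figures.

19.4 N

Take the radial direction toward the centre of the circle as positive. The component of the weight along the string toward the centre is −mg cos φ (φ measured from the bottom), so Newton's second law along the string gives T − mg cos φ = m v²/r.
cos 94.5° = -0.07846, so T = m(v²/r + g cos φ) = 0.766 × ((7.65)²/2.24 + 10.0 × -0.07846) = 0.766 × (26.13 + (-0.7846)) = 0.766 × 25.34 = 19.41 N.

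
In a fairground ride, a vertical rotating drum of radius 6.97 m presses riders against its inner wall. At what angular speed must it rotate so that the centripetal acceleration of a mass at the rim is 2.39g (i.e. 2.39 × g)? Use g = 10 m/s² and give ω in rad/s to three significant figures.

Centripetal acceleration a_c = ω²r. Setting ω²r = 2.39g:
ω = √(2.39g / r) = √(2.39 × 10.0 / 6.97) = √3.429 = 1.852 rad/s.

1.85 rad/s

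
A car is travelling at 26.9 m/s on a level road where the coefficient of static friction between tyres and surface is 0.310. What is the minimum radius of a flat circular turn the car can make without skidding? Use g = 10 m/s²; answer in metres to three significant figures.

233 m

At the limit, μ_s m g = m v²/r, so r_min = v²/(μ_s g) = (26.9)²/(0.310 × 10.0) = 723.6/3.100 = 233.4 m.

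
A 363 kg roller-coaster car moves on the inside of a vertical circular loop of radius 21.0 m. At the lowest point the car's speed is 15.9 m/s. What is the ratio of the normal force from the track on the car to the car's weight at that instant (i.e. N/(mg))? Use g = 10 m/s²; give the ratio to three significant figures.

2.20

At the bottom, N − mg = mv²/r, so N = m(v²/r + g) and N/(mg) = v²/(rg) + 1 = (15.9)²/(21.0 × 10.0) + 1 = 1.204 + 1 = 2.204.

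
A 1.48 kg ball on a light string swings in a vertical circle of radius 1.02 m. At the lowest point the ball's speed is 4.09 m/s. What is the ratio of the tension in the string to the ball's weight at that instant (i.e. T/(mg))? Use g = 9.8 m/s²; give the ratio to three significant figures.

At the bottom, T − mg = mv²/r, so T = m(v²/r + g) and T/(mg) = v²/(rg) + 1 = (4.09)²/(1.02 × 9.8) + 1 = 1.673 + 1 = 2.673.

2.67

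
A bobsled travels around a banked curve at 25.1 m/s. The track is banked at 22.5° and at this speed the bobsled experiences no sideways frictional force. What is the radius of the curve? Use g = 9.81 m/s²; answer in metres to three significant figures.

Frictionless banking: tanθ = v²/(rg), so r = v²/(g tanθ).
r = (25.1)²/(9.81 × tan 22.5°) = 630.0/(9.81 × 0.4142) = 630.0/4.063 = 155.0 m.

155 m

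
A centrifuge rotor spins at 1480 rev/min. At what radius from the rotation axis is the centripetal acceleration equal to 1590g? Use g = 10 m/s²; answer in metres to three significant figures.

ω = 1480 rev/min × 2π/60 = 155.0 rad/s.
a_c = ω²r = 1590g ⇒ r = 1590 × 10.0 / (155.0)² = 15900/24020 = 0.6619 m.

0.662 m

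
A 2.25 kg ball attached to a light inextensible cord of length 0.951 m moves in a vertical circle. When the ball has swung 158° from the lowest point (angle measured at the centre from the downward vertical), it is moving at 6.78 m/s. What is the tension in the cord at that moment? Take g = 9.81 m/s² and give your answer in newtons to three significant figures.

88.3 N

Take the radial direction toward the centre of the circle as positive. The component of the weight along the string toward the centre is −mg cos φ (φ measured from the bottom), so Newton's second law along the string gives T − mg cos φ = m v²/r.
cos 158° = -0.9272, so T = m(v²/r + g cos φ) = 2.25 × ((6.78)²/0.951 + 9.81 × -0.9272) = 2.25 × (48.34 + (-9.096)) = 2.25 × 39.24 = 88.29 N.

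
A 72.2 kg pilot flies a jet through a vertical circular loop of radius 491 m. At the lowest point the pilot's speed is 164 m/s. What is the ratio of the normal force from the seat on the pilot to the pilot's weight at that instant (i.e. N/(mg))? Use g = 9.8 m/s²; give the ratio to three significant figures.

At the bottom, N − mg = mv²/r, so N = m(v²/r + g) and N/(mg) = v²/(rg) + 1 = (164)²/(491 × 9.8) + 1 = 5.590 + 1 = 6.590.

6.59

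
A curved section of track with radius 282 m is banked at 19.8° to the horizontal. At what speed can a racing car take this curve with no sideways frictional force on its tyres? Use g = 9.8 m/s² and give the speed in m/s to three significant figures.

31.5 m/s

On a frictionless banked curve, N sinθ = mv²/r and N cosθ = mg, so tanθ = v²/(rg).
v = √(r g tanθ) = √(282 × 9.8 × tan 19.8°) = √(282 × 9.8 × 0.3600) = √995.0 = 31.54 m/s.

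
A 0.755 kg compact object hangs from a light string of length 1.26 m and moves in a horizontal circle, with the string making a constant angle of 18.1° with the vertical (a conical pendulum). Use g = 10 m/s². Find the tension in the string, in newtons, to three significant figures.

7.94 N

Vertically the bob has no acceleration, so T cosθ = mg.
T = mg/cosθ = 0.755 × 10.0 / cos 18.1° = 7.550/0.9505 = 7.943 N.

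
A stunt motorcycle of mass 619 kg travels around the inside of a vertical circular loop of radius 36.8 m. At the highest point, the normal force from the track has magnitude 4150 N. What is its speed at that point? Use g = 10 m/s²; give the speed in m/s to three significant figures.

24.8 m/s

At the top, N + mg = mv²/r, so v = √(r(N/m + g)) = √(36.8 × (4150/619 + 10.0)) = √(36.8 × 16.70) = √614.7 = 24.79 m/s.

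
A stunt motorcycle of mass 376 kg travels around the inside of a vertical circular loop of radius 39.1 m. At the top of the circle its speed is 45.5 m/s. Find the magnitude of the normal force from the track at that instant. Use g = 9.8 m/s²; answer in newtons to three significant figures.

16200 N

At the top, both N and the weight mg point inward (toward the centre), so N + mg = mv²/r.
N = m(v²/r − g) = 376 × ((45.5)²/39.1 − 9.8) = 376 × (52.95 − 9.8) = 376 × 43.15 = 16220 N.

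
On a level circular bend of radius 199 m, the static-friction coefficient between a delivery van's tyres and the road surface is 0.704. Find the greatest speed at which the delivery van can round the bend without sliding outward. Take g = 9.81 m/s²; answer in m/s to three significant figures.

37.1 m/s

On a flat curve, static friction is the only horizontal force, so it must supply the full centripetal force: μ_s m g = m v²/r.
Mass cancels: v_max = √(μ_s g r) = √(0.704 × 9.81 × 199) = √1374 = 37.07 m/s.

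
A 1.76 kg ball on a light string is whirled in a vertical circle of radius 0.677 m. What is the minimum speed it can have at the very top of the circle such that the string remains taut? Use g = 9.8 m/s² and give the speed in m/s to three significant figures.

2.58 m/s

At the top, both weight mg and T point toward the centre: T + mg = mv²/r.
At minimum speed T → 0, so mg = mv_min²/r ⇒ v_min = √(g r) = √(9.8 × 0.677) = 2.576 m/s.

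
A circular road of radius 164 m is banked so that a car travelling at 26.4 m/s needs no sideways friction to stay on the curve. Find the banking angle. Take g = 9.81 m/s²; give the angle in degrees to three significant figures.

23.4°

For a frictionless banked turn: horizontally N sinθ = mv²/r and vertically N cosθ = mg.
Dividing: tanθ = v²/(r g) = (26.4)²/(164 × 9.81) = 697.0/1609 = 0.4332.
θ = arctan(0.4332) = 23.42°.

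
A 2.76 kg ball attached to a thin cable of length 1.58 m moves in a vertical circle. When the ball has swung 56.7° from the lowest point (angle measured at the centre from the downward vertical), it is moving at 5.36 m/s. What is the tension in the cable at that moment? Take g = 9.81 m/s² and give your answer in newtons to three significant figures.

65.1 N

Take the radial direction toward the centre of the circle as positive. The component of the weight along the string toward the centre is −mg cos φ (φ measured from the bottom), so Newton's second law along the string gives T − mg cos φ = m v²/r.
cos 56.7° = 0.5490, so T = m(v²/r + g cos φ) = 2.76 × ((5.36)²/1.58 + 9.81 × 0.5490) = 2.76 × (18.18 + (5.386)) = 2.76 × 23.57 = 65.05 N.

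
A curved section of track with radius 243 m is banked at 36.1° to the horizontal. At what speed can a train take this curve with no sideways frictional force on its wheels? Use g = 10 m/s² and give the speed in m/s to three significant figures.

On a frictionless banked curve, N sinθ = mv²/r and N cosθ = mg, so tanθ = v²/(rg).
v = √(r g tanθ) = √(243 × 10.0 × tan 36.1°) = √(243 × 10.0 × 0.7292) = √1772 = 42.09 m/s.

42.1 m/s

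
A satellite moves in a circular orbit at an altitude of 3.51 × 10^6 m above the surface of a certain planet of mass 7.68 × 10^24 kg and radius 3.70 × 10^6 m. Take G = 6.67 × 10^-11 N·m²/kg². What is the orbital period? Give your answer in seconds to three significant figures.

5370 s

r = R + h = 3.70 × 10^6 + 3.51 × 10^6 = 7.210 × 10^6 m. Gravity provides the centripetal force: G M m / r² = m v² / r ⇒ v = √(GM/r) = 8429 m/s.
T = 2πr/v = 2π × 7.210 × 10^6 / 8429 = 5375 s.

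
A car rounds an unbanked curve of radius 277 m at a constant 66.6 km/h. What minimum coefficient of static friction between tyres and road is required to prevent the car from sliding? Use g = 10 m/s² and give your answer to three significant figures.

v = 66.6/3.6 = 18.50 m/s.
Friction provides the centripetal force: μ_s m g = m v²/r, so μ_s = v²/(g r) = (18.50)²/(10.0 × 277) = 342.2/2770 = 0.1236.

0.124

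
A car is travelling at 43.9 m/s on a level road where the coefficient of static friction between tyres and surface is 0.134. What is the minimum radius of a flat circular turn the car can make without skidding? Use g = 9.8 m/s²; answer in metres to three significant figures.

1470 m

At the limit, μ_s m g = m v²/r, so r_min = v²/(μ_s g) = (43.9)²/(0.134 × 9.8) = 1927/1.313 = 1468 m.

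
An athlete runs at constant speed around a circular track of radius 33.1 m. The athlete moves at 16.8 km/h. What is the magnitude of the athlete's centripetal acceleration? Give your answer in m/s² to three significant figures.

v = 16.8 km/h = 16.8/3.6 = 4.667 m/s.
a_c = v²/r = (4.667)²/33.1 = 21.78/33.1 = 0.6579 m/s².

0.658 m/s²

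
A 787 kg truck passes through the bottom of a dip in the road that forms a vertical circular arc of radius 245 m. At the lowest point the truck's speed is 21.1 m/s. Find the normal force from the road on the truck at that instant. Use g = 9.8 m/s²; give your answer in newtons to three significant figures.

At the lowest point, N points up (toward the centre) and the weight mg points down (away from the centre), so the net inward force is N − mg = mv²/r.
N = m(v²/r + g) = 787 × ((21.1)²/245 + 9.8) = 787 × (1.817 + 9.8) = 787 × 11.62 = 9143 N.

9140 N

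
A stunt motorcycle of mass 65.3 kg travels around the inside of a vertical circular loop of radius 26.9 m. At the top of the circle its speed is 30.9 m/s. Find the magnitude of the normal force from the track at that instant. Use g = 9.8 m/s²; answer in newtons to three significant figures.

At the top, both N and the weight mg point inward (toward the centre), so N + mg = mv²/r.
N = m(v²/r − g) = 65.3 × ((30.9)²/26.9 − 9.8) = 65.3 × (35.49 − 9.8) = 65.3 × 25.69 = 1678 N.

1680 N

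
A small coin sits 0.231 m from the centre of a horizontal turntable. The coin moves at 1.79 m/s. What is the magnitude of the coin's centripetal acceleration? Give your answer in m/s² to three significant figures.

a_c = v²/r = (1.790)²/0.231 = 3.204/0.231 = 13.87 m/s².

13.9 m/s²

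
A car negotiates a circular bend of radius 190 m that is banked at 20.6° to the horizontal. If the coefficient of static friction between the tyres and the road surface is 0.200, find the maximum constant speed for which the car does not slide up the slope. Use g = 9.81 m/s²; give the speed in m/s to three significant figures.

At the maximum speed, friction acts down the slope at its limiting value f = μN. Radially (horizontal, toward centre): N sinθ + μN cosθ = mv²/r. Vertically: N cosθ − μN sinθ = mg.
Dividing: v² = r g (sinθ + μcosθ)/(cosθ − μsinθ).
sinθ + μcosθ = 0.3518 + 0.200×0.9361 = 0.5391; cosθ − μsinθ = 0.9361 − 0.200×0.3518 = 0.8657.
v² = 190 × 9.81 × 0.5391/0.8657 = 1161 m²/s², so v = 34.07 m/s.

34.1 m/s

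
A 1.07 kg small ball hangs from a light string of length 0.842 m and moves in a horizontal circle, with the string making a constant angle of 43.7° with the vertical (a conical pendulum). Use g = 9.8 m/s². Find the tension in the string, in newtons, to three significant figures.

Vertically the bob has no acceleration, so T cosθ = mg.
T = mg/cosθ = 1.07 × 9.8 / cos 43.7° = 10.49/0.7230 = 14.50 N.

14.5 N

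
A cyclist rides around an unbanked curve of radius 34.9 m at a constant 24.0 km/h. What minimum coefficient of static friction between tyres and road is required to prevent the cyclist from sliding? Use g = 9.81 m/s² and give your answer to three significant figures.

v = 24.0/3.6 = 6.667 m/s.
Friction provides the centripetal force: μ_s m g = m v²/r, so μ_s = v²/(g r) = (6.667)²/(9.81 × 34.9) = 44.44/342.4 = 0.1298.

0.130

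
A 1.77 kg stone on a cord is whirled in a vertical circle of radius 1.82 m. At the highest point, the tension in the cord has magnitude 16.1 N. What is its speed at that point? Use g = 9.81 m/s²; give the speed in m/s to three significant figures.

5.87 m/s

At the top, T + mg = mv²/r, so v = √(r(T/m + g)) = √(1.82 × (16.1/1.77 + 9.81)) = √(1.82 × 18.91) = √34.41 = 5.866 m/s.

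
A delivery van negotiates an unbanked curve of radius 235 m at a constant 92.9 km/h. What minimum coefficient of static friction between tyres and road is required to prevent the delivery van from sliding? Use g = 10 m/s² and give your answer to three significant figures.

v = 92.9/3.6 = 25.81 m/s.
Friction provides the centripetal force: μ_s m g = m v²/r, so μ_s = v²/(g r) = (25.81)²/(10.0 × 235) = 665.9/2350 = 0.2834.

0.283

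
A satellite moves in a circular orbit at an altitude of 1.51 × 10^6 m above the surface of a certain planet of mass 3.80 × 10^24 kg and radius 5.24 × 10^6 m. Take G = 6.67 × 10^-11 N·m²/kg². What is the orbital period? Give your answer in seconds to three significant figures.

6920 s

r = R + h = 5.24 × 10^6 + 1.51 × 10^6 = 6.750 × 10^6 m. Gravity provides the centripetal force: G M m / r² = m v² / r ⇒ v = √(GM/r) = 6128 m/s.
T = 2πr/v = 2π × 6.750 × 10^6 / 6128 = 6921 s.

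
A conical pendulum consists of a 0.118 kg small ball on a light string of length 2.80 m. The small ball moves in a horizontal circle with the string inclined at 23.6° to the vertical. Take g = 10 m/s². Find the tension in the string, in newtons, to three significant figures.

Vertically the bob has no acceleration, so T cosθ = mg.
T = mg/cosθ = 0.118 × 10.0 / cos 23.6° = 1.180/0.9164 = 1.288 N.

1.29 N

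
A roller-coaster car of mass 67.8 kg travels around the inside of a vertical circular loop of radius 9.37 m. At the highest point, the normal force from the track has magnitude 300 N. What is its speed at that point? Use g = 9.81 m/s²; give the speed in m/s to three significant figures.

11.5 m/s

At the top, N + mg = mv²/r, so v = √(r(N/m + g)) = √(9.37 × (300/67.8 + 9.81)) = √(9.37 × 14.23) = √133.4 = 11.55 m/s.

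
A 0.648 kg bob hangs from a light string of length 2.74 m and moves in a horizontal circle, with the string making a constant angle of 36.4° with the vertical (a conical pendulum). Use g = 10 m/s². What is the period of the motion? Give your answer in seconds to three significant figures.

r = L sinθ = 1.626 m. From T sinθ = mω²r and T cosθ = mg: tanθ = ω²r/g, so ω² = g tanθ / r = g/(L cosθ).
ω = √(g/(L cosθ)) = √(10.0/(2.74 × 0.8049)) = √4.534 = 2.129 rad/s.
Period = 2π/ω = 2.951 s.

2.95 s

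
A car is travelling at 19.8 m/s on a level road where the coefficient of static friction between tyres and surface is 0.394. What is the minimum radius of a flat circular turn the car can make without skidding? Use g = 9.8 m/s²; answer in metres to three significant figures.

102 m

At the limit, μ_s m g = m v²/r, so r_min = v²/(μ_s g) = (19.8)²/(0.394 × 9.8) = 392.0/3.861 = 101.5 m.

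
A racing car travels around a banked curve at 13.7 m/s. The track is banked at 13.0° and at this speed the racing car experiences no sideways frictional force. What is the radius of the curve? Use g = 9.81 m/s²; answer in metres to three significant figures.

Frictionless banking: tanθ = v²/(rg), so r = v²/(g tanθ).
r = (13.7)²/(9.81 × tan 13.0°) = 187.7/(9.81 × 0.2309) = 187.7/2.265 = 82.87 m.

82.9 m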